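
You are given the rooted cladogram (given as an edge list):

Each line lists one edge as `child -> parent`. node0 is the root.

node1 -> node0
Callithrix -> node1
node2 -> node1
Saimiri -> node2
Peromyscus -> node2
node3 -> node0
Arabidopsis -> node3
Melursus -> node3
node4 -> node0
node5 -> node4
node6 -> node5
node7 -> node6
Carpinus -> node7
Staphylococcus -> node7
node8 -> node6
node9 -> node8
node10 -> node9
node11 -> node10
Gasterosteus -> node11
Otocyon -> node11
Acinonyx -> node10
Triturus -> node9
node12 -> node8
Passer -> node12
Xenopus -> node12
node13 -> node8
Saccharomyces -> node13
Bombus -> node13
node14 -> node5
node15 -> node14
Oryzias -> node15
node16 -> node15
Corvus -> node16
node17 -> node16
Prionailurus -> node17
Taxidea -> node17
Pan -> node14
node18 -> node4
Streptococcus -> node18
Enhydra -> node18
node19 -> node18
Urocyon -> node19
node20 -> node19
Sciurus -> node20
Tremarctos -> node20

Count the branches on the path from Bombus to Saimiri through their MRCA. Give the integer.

The MRCA of Bombus and Saimiri is the root of the tree.
From Bombus up to that node: 6 branches. From Saimiri up to the same node: 3 branches. Total: 6 + 3 = 9.

9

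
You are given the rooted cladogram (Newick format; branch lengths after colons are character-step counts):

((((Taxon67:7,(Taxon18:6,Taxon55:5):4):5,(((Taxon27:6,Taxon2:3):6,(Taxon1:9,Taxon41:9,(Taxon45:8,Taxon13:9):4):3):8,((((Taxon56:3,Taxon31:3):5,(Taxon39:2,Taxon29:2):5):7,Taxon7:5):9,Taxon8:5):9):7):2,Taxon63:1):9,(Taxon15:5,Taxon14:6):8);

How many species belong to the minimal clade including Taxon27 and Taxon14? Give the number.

The MRCA of Taxon27 and Taxon14 is the root, so the clade is the entire tree.
That clade contains 18 terminal taxa: Taxon1, Taxon13, Taxon14, Taxon15, Taxon18, Taxon2, Taxon27, Taxon29, Taxon31, Taxon39, Taxon41, Taxon45, Taxon55, Taxon56, Taxon63, Taxon67, Taxon7, Taxon8.

18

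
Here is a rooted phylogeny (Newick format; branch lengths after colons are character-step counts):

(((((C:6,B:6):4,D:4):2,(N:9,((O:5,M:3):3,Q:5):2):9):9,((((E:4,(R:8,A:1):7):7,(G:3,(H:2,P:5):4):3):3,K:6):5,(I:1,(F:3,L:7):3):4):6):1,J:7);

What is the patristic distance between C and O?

The path runs C → … → MRCA → … → O; the MRCA is the node subtending (((C,B),D),(N,((O,M),Q))).
Branch lengths along that path: 6 + 4 + 2 + 9 + 2 + 3 + 5 = 31.

31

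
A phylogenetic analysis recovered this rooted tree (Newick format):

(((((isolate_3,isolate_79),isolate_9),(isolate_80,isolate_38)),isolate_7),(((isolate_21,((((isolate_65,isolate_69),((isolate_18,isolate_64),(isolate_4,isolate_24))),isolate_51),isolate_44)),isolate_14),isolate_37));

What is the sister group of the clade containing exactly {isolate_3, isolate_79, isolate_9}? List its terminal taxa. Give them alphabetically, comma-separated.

isolate_38, isolate_80

The clade containing exactly {isolate_3, isolate_79, isolate_9} attaches to the tree at the node subtending (((isolate_3,isolate_79),isolate_9),(isolate_80,isolate_38)).
The other lineage descending from that same node — the sister group — is (isolate_80,isolate_38); its 2 tips in alphabetical order are the answer.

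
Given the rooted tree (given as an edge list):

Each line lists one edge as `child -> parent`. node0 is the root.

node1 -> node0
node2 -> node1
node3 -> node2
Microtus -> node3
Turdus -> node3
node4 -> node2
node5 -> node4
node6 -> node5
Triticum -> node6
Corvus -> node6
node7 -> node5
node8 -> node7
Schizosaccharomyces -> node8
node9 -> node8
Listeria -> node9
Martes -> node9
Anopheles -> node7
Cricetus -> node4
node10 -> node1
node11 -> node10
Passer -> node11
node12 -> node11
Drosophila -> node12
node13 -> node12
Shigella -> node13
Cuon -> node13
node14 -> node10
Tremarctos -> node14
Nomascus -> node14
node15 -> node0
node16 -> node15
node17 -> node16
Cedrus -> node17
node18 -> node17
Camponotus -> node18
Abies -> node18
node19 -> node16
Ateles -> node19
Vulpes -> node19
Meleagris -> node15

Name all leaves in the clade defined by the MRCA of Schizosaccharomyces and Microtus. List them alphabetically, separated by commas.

Tracing Schizosaccharomyces: it sits inside (Schizosaccharomyces,(Listeria,Martes)).
Tracing Microtus: it sits inside (Microtus,Turdus).
The smallest clade enclosing both is ((Microtus,Turdus),(((Triticum,Corvus),((Schizosaccharomyces,(Listeria,Martes)),Anopheles)),Cricetus)); the answer is its 9 terminal taxa in alphabetical order.

Anopheles, Corvus, Cricetus, Listeria, Martes, Microtus, Schizosaccharomyces, Triticum, Turdus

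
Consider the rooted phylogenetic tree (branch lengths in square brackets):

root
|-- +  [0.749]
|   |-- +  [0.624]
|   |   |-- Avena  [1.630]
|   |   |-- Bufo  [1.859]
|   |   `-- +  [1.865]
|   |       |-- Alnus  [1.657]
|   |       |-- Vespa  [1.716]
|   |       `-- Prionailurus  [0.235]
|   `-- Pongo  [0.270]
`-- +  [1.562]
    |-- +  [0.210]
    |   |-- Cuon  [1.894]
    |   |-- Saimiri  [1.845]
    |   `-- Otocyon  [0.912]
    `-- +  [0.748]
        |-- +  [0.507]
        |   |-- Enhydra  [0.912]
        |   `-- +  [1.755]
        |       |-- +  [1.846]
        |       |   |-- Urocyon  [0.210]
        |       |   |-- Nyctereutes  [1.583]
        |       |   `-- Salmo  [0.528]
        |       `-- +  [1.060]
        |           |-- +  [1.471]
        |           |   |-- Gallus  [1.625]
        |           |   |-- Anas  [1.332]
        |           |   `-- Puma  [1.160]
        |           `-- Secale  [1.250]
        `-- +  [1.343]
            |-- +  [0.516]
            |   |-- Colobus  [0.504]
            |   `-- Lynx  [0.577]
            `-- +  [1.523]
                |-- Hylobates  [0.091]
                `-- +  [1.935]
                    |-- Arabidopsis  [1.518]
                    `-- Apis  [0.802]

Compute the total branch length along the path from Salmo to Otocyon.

The path runs Salmo → … → MRCA → … → Otocyon; the MRCA is the node subtending ((Cuon,Saimiri,Otocyon),((Enhydra,((Urocyon,Nyctereutes,Salmo),((Gallus,Anas,Puma),Secale))),((Colobus,Lynx),(Hylobates,(Arabidopsis,Apis))))).
Branch lengths along that path: 0.528 + 1.846 + 1.755 + 0.507 + 0.748 + 0.210 + 0.912 = 6.506.

6.506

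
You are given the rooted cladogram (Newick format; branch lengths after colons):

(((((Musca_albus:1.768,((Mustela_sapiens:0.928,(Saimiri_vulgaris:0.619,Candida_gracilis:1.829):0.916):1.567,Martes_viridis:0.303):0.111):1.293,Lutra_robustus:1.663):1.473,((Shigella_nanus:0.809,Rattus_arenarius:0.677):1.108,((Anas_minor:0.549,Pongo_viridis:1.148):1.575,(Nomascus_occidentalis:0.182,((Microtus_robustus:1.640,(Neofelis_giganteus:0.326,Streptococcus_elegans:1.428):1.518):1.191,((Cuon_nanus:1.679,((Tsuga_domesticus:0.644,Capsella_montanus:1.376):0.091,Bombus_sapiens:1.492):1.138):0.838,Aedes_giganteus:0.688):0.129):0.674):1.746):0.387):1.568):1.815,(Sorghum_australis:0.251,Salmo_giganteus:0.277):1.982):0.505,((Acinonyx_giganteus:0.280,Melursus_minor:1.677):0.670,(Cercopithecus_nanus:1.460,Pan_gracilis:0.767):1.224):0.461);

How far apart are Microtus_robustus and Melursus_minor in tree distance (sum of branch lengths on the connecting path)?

12.334

The path runs Microtus_robustus → … → MRCA → … → Melursus_minor; the MRCA is the root of the tree.
Branch lengths along that path: 1.640 + 1.191 + 0.674 + 1.746 + 0.387 + 1.568 + 1.815 + 0.505 + 0.461 + 0.670 + 1.677 = 12.334.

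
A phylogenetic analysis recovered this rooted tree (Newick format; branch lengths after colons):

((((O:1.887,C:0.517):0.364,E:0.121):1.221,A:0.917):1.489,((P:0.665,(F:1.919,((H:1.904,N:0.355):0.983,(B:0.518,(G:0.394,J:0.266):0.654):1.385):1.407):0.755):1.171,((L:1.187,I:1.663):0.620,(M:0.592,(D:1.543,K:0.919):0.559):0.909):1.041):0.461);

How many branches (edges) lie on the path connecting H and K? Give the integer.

9

The MRCA of H and K is the node subtending ((P,(F,((H,N),(B,(G,J))))),((L,I),(M,(D,K)))).
From H up to that node: 5 branches. From K up to the same node: 4 branches. Total: 5 + 4 = 9.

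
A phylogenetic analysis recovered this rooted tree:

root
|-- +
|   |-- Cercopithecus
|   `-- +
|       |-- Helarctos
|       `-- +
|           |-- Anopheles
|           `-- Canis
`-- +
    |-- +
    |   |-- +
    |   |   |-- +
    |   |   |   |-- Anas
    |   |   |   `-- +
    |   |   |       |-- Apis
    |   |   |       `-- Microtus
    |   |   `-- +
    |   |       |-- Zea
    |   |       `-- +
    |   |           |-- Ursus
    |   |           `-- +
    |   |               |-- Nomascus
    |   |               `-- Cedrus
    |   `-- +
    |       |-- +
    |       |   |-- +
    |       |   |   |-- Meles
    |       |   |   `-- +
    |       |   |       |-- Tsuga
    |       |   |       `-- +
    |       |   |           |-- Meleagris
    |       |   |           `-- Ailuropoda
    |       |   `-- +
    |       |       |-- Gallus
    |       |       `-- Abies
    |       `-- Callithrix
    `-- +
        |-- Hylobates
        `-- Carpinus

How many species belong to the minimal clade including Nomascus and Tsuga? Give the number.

14

The MRCA of Nomascus and Tsuga is the node subtending (((Anas,(Apis,Microtus)),(Zea,(Ursus,(Nomascus,Cedrus)))),(((Meles,(Tsuga,(Meleagris,Ailuropoda))),(Gallus,Abies)),Callithrix)).
That clade contains 14 terminal taxa: Abies, Ailuropoda, Anas, Apis, Callithrix, Cedrus, Gallus, Meleagris, Meles, Microtus, Nomascus, Tsuga, Ursus, Zea.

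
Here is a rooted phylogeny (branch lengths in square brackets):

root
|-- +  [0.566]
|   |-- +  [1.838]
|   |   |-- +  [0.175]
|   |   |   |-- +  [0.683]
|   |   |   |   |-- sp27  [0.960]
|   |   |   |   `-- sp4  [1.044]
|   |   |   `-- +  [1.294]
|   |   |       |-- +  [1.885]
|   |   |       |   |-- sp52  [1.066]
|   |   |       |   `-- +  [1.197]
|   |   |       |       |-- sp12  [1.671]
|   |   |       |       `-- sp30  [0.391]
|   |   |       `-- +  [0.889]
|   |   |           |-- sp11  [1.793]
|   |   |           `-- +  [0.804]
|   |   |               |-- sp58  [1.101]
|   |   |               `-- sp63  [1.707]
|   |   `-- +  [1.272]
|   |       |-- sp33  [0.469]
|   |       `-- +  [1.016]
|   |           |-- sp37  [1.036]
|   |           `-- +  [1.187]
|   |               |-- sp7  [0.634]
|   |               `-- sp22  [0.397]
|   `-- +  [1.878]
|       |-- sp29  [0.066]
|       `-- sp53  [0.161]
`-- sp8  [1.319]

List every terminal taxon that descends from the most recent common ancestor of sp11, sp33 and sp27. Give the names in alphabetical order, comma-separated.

sp11, sp12, sp22, sp27, sp30, sp33, sp37, sp4, sp52, sp58, sp63, sp7

Tracing sp11: it sits inside (sp11,(sp58,sp63)).
Tracing sp33: it sits inside (sp33,(sp37,(sp7,sp22))).
Tracing sp27: it sits inside (sp27,sp4).
The smallest clade enclosing all 3 is (((sp27,sp4),((sp52,(sp12,sp30)),(sp11,(sp58,sp63)))),(sp33,(sp37,(sp7,sp22)))); the answer is its 12 terminal taxa in alphabetical order.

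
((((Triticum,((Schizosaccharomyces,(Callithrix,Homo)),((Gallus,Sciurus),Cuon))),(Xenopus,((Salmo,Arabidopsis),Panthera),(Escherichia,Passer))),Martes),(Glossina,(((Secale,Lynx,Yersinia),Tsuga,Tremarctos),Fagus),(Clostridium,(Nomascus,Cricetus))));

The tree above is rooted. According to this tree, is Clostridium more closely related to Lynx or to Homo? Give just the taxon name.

Lynx

The MRCA of Clostridium and Lynx subtends (Glossina,(((Secale,Lynx,Yersinia),Tsuga,Tremarctos),Fagus),(Clostridium,(Nomascus,Cricetus))) (10 taxa).
The MRCA of Clostridium and Homo is the root, subtending the entire tree (24 taxa).
The first is nested inside the second, so Clostridium shares a more recent common ancestor with Lynx.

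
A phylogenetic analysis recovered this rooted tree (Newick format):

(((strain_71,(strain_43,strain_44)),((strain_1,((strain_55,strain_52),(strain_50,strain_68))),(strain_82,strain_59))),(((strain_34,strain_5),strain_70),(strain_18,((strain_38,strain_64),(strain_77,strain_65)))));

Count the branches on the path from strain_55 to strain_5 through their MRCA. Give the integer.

The MRCA of strain_55 and strain_5 is the root of the tree.
From strain_55 up to that node: 6 branches. From strain_5 up to the same node: 4 branches. Total: 6 + 4 = 10.

10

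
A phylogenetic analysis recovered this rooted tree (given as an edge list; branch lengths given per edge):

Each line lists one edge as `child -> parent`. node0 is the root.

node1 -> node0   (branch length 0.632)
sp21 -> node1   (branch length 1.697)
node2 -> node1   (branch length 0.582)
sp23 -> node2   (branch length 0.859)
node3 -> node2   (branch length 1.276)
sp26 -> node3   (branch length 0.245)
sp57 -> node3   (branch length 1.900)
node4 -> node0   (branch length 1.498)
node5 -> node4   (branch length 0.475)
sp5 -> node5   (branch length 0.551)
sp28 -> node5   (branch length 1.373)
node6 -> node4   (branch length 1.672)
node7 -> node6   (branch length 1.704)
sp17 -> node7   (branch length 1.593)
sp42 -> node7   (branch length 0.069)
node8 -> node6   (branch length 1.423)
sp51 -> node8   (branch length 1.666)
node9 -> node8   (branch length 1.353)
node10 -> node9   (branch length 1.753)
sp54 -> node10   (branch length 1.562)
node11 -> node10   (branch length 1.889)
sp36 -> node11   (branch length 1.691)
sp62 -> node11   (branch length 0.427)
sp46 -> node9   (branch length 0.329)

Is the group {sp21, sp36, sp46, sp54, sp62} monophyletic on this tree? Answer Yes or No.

No

The MRCA of the listed taxa is the root, so the smallest clade containing them is the whole tree.
That clade also contains sp17, sp23, sp26, sp28, sp42, sp5, sp51, sp57, which are not in the proposed group, so the group is not monophyletic.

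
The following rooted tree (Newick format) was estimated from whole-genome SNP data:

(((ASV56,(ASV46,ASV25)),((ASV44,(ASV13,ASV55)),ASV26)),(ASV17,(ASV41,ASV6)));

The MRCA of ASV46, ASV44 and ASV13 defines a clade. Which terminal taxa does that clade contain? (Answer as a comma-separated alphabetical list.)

ASV13, ASV25, ASV26, ASV44, ASV46, ASV55, ASV56

Tracing ASV46: it sits inside (ASV46,ASV25).
Tracing ASV44: it sits inside (ASV44,(ASV13,ASV55)).
Tracing ASV13: it sits inside (ASV13,ASV55).
The smallest clade enclosing all 3 is ((ASV56,(ASV46,ASV25)),((ASV44,(ASV13,ASV55)),ASV26)); the answer is its 7 terminal taxa in alphabetical order.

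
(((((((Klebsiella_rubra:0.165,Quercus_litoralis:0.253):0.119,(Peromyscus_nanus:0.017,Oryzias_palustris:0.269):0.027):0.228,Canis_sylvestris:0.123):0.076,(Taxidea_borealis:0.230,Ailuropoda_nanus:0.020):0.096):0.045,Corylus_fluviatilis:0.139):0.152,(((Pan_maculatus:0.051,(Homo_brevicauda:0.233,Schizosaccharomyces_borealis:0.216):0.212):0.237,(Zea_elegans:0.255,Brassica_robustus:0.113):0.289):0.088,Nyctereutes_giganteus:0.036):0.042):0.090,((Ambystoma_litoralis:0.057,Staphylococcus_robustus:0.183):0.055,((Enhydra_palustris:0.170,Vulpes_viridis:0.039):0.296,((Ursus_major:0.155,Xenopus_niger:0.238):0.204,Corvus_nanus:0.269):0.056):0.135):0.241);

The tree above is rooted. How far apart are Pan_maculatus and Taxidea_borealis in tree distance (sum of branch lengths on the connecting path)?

The path runs Pan_maculatus → … → MRCA → … → Taxidea_borealis; the MRCA is the node subtending ((((((Klebsiella_rubra,Quercus_litoralis),(Peromyscus_nanus,Oryzias_palustris)),Canis_sylvestris),(Taxidea_borealis,Ailuropoda_nanus)),Corylus_fluviatilis),(((Pan_maculatus,(Homo_brevicauda,Schizosaccharomyces_borealis)),(Zea_elegans,Brassica_robustus)),Nyctereutes_giganteus)).
Branch lengths along that path: 0.051 + 0.237 + 0.088 + 0.042 + 0.152 + 0.045 + 0.096 + 0.230 = 0.941.

0.941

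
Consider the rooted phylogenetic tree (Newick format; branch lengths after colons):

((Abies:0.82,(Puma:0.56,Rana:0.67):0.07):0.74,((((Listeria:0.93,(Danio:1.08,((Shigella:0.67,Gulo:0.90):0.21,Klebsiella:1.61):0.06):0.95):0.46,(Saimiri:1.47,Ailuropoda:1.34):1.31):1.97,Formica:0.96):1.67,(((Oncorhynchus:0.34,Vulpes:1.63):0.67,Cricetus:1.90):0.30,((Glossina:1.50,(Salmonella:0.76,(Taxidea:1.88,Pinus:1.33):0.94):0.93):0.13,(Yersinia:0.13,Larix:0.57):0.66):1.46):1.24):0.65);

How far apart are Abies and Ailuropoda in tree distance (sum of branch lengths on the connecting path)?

The path runs Abies → … → MRCA → … → Ailuropoda; the MRCA is the root of the tree.
Branch lengths along that path: 0.82 + 0.74 + 0.65 + 1.67 + 1.97 + 1.31 + 1.34 = 8.50.

8.50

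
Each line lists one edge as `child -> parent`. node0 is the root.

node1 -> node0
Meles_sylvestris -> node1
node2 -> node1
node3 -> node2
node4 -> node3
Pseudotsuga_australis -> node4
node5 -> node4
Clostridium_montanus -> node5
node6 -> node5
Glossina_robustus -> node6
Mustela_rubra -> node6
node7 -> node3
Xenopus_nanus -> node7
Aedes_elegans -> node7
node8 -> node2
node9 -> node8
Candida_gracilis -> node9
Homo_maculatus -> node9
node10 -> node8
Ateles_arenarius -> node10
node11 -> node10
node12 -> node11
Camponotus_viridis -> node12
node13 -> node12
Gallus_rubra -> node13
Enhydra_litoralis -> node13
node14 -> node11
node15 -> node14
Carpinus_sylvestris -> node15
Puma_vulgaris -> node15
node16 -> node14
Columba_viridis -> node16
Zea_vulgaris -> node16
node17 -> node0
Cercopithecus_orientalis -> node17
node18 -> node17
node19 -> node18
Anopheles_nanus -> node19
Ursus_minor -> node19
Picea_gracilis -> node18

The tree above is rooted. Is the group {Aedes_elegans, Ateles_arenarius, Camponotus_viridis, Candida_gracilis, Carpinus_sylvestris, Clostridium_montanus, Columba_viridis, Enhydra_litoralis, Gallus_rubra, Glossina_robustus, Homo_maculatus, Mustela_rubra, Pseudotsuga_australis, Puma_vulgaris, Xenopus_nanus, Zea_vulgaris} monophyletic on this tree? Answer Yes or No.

The most recent common ancestor of these taxa subtends (((Pseudotsuga_australis,(Clostridium_montanus,(Glossina_robustus,Mustela_rubra))),(Xenopus_nanus,Aedes_elegans)),((Candida_gracilis,Homo_maculatus),(Ateles_arenarius,((Camponotus_viridis,(Gallus_rubra,Enhydra_litoralis)),((Carpinus_sylvestris,Puma_vulgaris),(Columba_viridis,Zea_vulgaris)))))).
That clade has exactly 16 tips — every listed taxon and nothing else — so the group is monophyletic.

Yes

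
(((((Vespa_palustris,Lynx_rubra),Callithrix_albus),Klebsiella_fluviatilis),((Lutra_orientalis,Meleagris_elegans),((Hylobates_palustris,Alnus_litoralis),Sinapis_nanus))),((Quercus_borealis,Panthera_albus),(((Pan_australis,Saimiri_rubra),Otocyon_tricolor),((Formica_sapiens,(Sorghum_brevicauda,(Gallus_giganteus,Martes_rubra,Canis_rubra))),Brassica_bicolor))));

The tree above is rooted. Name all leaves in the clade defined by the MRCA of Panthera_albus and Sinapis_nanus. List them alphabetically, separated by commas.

Alnus_litoralis, Brassica_bicolor, Callithrix_albus, Canis_rubra, Formica_sapiens, Gallus_giganteus, Hylobates_palustris, Klebsiella_fluviatilis, Lutra_orientalis, Lynx_rubra, Martes_rubra, Meleagris_elegans, Otocyon_tricolor, Pan_australis, Panthera_albus, Quercus_borealis, Saimiri_rubra, Sinapis_nanus, Sorghum_brevicauda, Vespa_palustris

Tracing Panthera_albus: it sits inside (Quercus_borealis,Panthera_albus).
Tracing Sinapis_nanus: it sits inside ((Hylobates_palustris,Alnus_litoralis),Sinapis_nanus).
The smallest clade enclosing both is the whole tree (their MRCA is the root), so the answer is all 20 tips in alphabetical order.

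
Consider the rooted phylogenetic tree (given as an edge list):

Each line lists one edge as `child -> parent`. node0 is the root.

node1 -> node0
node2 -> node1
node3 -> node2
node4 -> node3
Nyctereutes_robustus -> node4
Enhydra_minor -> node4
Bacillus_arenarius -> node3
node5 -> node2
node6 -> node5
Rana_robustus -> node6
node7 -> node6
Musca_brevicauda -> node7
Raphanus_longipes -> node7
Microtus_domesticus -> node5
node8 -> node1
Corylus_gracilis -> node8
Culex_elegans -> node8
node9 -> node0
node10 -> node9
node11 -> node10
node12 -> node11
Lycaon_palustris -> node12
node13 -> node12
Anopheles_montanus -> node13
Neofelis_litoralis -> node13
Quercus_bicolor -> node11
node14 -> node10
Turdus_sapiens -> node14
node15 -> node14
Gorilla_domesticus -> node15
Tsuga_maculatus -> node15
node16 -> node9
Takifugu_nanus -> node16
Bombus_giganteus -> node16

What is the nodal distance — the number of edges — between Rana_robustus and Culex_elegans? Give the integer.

6

The MRCA of Rana_robustus and Culex_elegans is the node subtending ((((Nyctereutes_robustus,Enhydra_minor),Bacillus_arenarius),((Rana_robustus,(Musca_brevicauda,Raphanus_longipes)),Microtus_domesticus)),(Corylus_gracilis,Culex_elegans)).
From Rana_robustus up to that node: 4 branches. From Culex_elegans up to the same node: 2 branches. Total: 4 + 2 = 6.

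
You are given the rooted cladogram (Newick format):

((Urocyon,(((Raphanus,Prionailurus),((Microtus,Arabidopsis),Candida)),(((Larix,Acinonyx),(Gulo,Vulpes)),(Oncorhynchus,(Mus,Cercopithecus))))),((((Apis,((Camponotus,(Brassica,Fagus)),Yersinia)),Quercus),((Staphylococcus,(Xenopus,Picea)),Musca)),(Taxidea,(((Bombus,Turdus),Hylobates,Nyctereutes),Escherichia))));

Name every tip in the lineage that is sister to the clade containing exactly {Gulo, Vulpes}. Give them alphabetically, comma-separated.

The clade containing exactly {Gulo, Vulpes} attaches to the tree at the node subtending ((Larix,Acinonyx),(Gulo,Vulpes)).
The other lineage descending from that same node — the sister group — is (Larix,Acinonyx); its 2 tips in alphabetical order are the answer.

Acinonyx, Larix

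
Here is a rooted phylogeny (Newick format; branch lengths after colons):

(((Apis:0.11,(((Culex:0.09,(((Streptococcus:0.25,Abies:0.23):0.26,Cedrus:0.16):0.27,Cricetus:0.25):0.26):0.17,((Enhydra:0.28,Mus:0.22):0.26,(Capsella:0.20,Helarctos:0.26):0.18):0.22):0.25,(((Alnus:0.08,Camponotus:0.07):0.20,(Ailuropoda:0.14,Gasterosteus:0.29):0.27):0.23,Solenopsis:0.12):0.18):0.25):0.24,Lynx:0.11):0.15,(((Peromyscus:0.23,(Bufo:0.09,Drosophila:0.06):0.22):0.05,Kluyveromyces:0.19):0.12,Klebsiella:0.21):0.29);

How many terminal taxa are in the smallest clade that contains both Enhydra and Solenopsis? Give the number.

14

The MRCA of Enhydra and Solenopsis is the node subtending (((Culex,(((Streptococcus,Abies),Cedrus),Cricetus)),((Enhydra,Mus),(Capsella,Helarctos))),(((Alnus,Camponotus),(Ailuropoda,Gasterosteus)),Solenopsis)).
That clade contains 14 terminal taxa: Abies, Ailuropoda, Alnus, Camponotus, Capsella, Cedrus, Cricetus, Culex, Enhydra, Gasterosteus, Helarctos, Mus, Solenopsis, Streptococcus.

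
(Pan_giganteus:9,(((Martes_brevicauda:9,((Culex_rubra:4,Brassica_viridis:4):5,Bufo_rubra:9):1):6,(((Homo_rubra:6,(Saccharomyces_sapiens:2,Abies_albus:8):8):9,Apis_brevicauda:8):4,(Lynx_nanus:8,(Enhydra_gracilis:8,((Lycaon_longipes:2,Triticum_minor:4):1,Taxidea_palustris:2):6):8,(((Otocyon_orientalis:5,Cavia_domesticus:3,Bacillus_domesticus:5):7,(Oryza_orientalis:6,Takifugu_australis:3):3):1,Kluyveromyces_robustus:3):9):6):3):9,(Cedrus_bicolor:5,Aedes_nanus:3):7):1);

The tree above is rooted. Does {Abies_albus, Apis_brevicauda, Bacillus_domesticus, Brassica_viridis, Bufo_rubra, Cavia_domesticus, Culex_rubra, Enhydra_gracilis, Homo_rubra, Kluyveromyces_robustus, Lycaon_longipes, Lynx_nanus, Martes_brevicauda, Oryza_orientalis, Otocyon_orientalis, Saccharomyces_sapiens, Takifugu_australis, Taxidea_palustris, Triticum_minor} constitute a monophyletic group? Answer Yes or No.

The most recent common ancestor of these taxa subtends ((Martes_brevicauda,((Culex_rubra,Brassica_viridis),Bufo_rubra)),(((Homo_rubra,(Saccharomyces_sapiens,Abies_albus)),Apis_brevicauda),(Lynx_nanus,(Enhydra_gracilis,((Lycaon_longipes,Triticum_minor),Taxidea_palustris)),(((Otocyon_orientalis,Cavia_domesticus,Bacillus_domesticus),(Oryza_orientalis,Takifugu_australis)),Kluyveromyces_robustus)))).
That clade has exactly 19 tips — every listed taxon and nothing else — so the group is monophyletic.

Yes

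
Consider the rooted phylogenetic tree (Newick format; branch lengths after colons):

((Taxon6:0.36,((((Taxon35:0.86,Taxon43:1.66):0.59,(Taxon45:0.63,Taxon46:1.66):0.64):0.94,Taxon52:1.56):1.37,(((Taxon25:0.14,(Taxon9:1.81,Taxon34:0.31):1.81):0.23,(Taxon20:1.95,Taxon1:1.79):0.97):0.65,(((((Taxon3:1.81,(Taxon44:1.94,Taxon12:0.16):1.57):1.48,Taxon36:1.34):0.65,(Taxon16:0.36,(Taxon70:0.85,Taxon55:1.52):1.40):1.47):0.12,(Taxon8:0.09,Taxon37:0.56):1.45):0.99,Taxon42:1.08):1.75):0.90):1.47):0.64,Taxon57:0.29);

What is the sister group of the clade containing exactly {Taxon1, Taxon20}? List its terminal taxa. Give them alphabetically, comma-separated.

The clade containing exactly {Taxon1, Taxon20} attaches to the tree at the node subtending ((Taxon25,(Taxon9,Taxon34)),(Taxon20,Taxon1)).
The other lineage descending from that same node — the sister group — is (Taxon25,(Taxon9,Taxon34)); its 3 tips in alphabetical order are the answer.

Taxon25, Taxon34, Taxon9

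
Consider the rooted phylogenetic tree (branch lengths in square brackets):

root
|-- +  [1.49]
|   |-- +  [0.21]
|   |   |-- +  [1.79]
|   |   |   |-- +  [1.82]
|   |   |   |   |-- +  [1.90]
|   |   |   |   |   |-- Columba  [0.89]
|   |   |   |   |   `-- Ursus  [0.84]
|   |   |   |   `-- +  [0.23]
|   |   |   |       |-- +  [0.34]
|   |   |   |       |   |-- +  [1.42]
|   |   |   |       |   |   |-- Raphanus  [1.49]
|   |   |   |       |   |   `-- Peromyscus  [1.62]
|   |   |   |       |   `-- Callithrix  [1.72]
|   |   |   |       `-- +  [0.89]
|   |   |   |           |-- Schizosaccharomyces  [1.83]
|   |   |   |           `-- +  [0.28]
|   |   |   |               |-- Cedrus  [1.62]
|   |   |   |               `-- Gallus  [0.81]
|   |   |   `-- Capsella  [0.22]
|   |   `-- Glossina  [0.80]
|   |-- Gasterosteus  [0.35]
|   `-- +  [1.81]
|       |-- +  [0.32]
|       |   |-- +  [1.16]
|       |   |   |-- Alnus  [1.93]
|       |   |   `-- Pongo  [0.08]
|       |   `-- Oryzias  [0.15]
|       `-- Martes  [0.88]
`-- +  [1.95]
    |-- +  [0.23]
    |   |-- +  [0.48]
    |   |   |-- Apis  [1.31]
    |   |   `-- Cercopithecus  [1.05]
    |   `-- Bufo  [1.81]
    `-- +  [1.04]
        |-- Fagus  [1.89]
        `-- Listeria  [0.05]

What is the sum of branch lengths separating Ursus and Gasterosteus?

6.91

The path runs Ursus → … → MRCA → … → Gasterosteus; the MRCA is the node subtending (((((Columba,Ursus),(((Raphanus,Peromyscus),Callithrix),(Schizosaccharomyces,(Cedrus,Gallus)))),Capsella),Glossina),Gasterosteus,(((Alnus,Pongo),Oryzias),Martes)).
Branch lengths along that path: 0.84 + 1.90 + 1.82 + 1.79 + 0.21 + 0.35 = 6.91.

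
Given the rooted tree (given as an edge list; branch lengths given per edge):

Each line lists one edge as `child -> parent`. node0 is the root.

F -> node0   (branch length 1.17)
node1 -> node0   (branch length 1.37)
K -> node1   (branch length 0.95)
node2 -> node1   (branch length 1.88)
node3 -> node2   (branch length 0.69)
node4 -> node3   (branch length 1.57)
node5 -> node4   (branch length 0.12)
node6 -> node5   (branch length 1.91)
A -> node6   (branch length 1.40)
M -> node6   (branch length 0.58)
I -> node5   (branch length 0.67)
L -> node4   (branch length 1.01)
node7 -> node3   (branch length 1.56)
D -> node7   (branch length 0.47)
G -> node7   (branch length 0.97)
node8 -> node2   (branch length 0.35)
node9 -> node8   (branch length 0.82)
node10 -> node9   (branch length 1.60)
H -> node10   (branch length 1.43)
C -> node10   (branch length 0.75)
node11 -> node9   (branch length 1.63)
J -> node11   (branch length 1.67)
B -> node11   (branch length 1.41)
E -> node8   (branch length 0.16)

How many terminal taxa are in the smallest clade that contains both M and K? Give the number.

The MRCA of M and K is the node subtending (K,(((((A,M),I),L),(D,G)),(((H,C),(J,B)),E))).
That clade contains 12 terminal taxa: A, B, C, D, E, G, H, I, J, K, L, M.

12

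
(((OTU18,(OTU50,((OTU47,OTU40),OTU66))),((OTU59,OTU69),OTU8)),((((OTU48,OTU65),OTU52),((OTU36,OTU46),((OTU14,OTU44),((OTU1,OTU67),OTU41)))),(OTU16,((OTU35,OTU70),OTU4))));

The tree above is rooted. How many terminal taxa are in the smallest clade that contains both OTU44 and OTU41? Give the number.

The MRCA of OTU44 and OTU41 is the node subtending ((OTU14,OTU44),((OTU1,OTU67),OTU41)).
That clade contains 5 terminal taxa: OTU1, OTU14, OTU41, OTU44, OTU67.

5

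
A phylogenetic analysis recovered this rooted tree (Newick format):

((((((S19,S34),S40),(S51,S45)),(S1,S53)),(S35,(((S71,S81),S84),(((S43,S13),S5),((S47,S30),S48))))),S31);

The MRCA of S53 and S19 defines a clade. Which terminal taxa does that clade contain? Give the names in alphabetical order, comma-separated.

S1, S19, S34, S40, S45, S51, S53

Tracing S53: it sits inside (S1,S53).
Tracing S19: it sits inside (S19,S34).
The smallest clade enclosing both is ((((S19,S34),S40),(S51,S45)),(S1,S53)); the answer is its 7 terminal taxa in alphabetical order.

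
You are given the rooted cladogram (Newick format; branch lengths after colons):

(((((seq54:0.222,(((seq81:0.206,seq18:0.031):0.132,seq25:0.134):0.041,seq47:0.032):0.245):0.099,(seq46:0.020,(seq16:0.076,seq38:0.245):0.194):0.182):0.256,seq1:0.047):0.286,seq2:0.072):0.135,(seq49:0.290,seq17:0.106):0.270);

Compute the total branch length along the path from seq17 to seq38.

1.674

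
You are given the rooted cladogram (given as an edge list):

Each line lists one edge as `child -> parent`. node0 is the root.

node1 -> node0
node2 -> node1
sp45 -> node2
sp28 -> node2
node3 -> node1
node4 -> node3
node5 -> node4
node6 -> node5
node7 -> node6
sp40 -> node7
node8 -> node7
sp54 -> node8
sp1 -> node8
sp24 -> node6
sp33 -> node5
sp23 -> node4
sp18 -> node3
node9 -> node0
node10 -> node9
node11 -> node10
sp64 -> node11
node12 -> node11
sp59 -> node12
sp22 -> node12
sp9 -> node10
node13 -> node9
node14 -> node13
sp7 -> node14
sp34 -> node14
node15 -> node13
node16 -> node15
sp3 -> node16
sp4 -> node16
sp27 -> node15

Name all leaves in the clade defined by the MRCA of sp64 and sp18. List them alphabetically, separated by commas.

sp1, sp18, sp22, sp23, sp24, sp27, sp28, sp3, sp33, sp34, sp4, sp40, sp45, sp54, sp59, sp64, sp7, sp9

Tracing sp64: it sits inside (sp64,(sp59,sp22)).
Tracing sp18: it sits inside (((((sp40,(sp54,sp1)),sp24),sp33),sp23),sp18).
The smallest clade enclosing both is the whole tree (their MRCA is the root), so the answer is all 18 tips in alphabetical order.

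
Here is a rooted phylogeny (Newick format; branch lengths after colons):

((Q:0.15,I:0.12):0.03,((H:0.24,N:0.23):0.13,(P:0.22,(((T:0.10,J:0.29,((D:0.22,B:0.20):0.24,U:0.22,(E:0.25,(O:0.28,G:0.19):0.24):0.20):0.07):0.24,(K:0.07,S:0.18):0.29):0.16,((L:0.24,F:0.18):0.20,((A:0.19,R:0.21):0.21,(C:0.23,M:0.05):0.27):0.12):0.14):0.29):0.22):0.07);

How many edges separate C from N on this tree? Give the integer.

The MRCA of C and N is the node subtending ((H,N),(P,(((T,J,((D,B),U,(E,(O,G)))),(K,S)),((L,F),((A,R),(C,M)))))).
From C up to that node: 6 branches. From N up to the same node: 2 branches. Total: 6 + 2 = 8.

8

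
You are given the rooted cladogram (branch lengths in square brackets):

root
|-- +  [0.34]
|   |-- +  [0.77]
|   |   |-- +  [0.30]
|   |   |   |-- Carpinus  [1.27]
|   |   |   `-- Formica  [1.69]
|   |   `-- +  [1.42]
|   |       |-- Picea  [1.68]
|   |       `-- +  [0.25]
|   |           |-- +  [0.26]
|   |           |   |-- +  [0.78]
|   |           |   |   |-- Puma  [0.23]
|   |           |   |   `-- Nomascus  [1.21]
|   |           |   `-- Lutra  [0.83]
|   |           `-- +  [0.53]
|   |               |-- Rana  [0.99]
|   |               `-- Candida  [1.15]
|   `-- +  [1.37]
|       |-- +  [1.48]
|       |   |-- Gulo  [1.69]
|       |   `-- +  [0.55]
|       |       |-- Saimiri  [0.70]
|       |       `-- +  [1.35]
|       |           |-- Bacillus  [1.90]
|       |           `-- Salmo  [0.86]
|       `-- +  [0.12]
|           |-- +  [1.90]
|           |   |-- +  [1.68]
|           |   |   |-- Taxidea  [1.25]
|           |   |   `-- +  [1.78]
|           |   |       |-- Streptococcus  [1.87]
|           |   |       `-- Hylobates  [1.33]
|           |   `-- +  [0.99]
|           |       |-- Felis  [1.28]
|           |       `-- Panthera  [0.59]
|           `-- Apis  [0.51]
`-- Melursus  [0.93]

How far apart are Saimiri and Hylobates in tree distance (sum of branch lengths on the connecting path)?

9.54

The path runs Saimiri → … → MRCA → … → Hylobates; the MRCA is the node subtending ((Gulo,(Saimiri,(Bacillus,Salmo))),(((Taxidea,(Streptococcus,Hylobates)),(Felis,Panthera)),Apis)).
Branch lengths along that path: 0.70 + 0.55 + 1.48 + 0.12 + 1.90 + 1.68 + 1.78 + 1.33 = 9.54.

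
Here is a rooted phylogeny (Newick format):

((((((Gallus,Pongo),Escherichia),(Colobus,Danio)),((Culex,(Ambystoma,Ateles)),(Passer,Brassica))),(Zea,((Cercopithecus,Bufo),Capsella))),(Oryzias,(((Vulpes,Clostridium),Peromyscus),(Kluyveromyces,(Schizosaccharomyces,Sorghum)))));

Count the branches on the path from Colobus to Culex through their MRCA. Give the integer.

The MRCA of Colobus and Culex is the node subtending ((((Gallus,Pongo),Escherichia),(Colobus,Danio)),((Culex,(Ambystoma,Ateles)),(Passer,Brassica))).
From Colobus up to that node: 3 branches. From Culex up to the same node: 3 branches. Total: 3 + 3 = 6.

6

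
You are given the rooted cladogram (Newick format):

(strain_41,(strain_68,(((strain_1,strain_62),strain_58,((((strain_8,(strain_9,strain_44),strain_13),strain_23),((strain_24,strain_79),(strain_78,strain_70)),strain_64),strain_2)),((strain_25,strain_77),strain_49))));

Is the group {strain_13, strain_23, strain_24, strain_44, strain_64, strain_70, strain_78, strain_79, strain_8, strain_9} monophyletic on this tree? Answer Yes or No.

Yes

The most recent common ancestor of these taxa subtends (((strain_8,(strain_9,strain_44),strain_13),strain_23),((strain_24,strain_79),(strain_78,strain_70)),strain_64).
That clade has exactly 10 tips — every listed taxon and nothing else — so the group is monophyletic.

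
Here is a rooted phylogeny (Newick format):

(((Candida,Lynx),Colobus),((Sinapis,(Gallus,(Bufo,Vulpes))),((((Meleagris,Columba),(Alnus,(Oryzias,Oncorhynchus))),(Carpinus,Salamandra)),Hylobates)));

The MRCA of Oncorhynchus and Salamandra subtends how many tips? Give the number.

7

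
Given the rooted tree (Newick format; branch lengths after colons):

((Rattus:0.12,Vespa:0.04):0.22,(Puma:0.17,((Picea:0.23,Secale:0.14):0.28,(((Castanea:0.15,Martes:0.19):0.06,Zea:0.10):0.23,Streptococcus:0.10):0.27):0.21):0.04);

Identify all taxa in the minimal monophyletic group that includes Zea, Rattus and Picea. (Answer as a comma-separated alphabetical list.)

Castanea, Martes, Picea, Puma, Rattus, Secale, Streptococcus, Vespa, Zea

Tracing Zea: it sits inside ((Castanea,Martes),Zea).
Tracing Rattus: it sits inside (Rattus,Vespa).
Tracing Picea: it sits inside (Picea,Secale).
The smallest clade enclosing all 3 is the whole tree (their MRCA is the root), so the answer is all 9 tips in alphabetical order.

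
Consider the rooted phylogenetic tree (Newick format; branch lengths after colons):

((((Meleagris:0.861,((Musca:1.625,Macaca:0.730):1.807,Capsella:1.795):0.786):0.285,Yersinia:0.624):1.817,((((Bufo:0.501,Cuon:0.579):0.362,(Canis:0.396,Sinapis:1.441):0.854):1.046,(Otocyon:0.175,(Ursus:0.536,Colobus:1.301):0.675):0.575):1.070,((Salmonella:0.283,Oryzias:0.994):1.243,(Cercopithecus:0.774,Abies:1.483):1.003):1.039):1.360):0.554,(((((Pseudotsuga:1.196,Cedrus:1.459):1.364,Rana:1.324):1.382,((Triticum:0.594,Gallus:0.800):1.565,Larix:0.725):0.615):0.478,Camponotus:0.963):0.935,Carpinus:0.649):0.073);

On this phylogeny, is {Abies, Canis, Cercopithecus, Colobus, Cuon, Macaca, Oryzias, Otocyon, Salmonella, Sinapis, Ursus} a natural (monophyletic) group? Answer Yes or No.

No

The MRCA of the listed taxa subtends (((Meleagris,((Musca,Macaca),Capsella)),Yersinia),((((Bufo,Cuon),(Canis,Sinapis)),(Otocyon,(Ursus,Colobus))),((Salmonella,Oryzias),(Cercopithecus,Abies)))).
That clade also contains Bufo, Capsella, Meleagris, Musca, Yersinia, which are not in the proposed group, so the group is not monophyletic.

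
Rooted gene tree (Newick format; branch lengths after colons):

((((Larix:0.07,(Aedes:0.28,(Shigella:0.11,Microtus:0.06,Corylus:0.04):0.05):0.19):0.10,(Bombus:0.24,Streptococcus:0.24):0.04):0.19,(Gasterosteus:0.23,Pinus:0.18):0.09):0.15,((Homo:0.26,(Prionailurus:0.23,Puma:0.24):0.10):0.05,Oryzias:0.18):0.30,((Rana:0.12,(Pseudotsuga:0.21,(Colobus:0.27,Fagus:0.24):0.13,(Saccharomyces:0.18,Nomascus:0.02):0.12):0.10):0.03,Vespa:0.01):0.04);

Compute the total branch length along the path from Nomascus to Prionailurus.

0.99

The path runs Nomascus → … → MRCA → … → Prionailurus; the MRCA is the root of the tree.
Branch lengths along that path: 0.02 + 0.12 + 0.10 + 0.03 + 0.04 + 0.30 + 0.05 + 0.10 + 0.23 = 0.99.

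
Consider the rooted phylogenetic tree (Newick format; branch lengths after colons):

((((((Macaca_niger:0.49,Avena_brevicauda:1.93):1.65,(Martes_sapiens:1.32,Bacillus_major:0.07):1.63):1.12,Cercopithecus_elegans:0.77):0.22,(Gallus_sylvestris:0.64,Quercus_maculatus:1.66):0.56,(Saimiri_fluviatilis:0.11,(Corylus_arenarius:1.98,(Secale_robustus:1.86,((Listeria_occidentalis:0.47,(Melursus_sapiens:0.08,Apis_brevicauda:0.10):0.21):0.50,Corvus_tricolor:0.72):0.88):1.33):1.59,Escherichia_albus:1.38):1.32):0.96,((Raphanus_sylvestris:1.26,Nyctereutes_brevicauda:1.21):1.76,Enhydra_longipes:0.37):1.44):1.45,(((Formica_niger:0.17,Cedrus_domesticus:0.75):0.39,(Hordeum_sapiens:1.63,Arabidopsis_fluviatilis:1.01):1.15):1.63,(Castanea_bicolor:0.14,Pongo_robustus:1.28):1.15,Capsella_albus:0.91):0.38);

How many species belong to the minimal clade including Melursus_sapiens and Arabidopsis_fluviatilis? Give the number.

The MRCA of Melursus_sapiens and Arabidopsis_fluviatilis is the root, so the clade is the entire tree.
That clade contains 25 terminal taxa: Apis_brevicauda, Arabidopsis_fluviatilis, Avena_brevicauda, Bacillus_major, Capsella_albus, Castanea_bicolor, Cedrus_domesticus, Cercopithecus_elegans, Corvus_tricolor, Corylus_arenarius, Enhydra_longipes, Escherichia_albus, Formica_niger, Gallus_sylvestris, Hordeum_sapiens, Listeria_occidentalis, Macaca_niger, Martes_sapiens, Melursus_sapiens, Nyctereutes_brevicauda, Pongo_robustus, Quercus_maculatus, Raphanus_sylvestris, Saimiri_fluviatilis, Secale_robustus.

25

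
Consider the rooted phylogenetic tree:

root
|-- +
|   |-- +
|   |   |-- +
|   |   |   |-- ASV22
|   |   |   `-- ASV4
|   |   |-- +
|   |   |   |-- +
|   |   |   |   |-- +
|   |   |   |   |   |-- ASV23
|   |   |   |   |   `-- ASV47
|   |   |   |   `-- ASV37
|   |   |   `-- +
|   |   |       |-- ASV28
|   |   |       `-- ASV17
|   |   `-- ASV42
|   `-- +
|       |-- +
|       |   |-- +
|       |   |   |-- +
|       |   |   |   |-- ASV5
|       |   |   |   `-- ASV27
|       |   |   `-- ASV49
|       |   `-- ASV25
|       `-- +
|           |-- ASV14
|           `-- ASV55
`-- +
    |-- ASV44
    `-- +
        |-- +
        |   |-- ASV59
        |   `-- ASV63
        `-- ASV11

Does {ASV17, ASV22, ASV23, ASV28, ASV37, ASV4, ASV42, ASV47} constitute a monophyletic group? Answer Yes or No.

The most recent common ancestor of these taxa subtends ((ASV22,ASV4),(((ASV23,ASV47),ASV37),(ASV28,ASV17)),ASV42).
That clade has exactly 8 tips — every listed taxon and nothing else — so the group is monophyletic.

Yes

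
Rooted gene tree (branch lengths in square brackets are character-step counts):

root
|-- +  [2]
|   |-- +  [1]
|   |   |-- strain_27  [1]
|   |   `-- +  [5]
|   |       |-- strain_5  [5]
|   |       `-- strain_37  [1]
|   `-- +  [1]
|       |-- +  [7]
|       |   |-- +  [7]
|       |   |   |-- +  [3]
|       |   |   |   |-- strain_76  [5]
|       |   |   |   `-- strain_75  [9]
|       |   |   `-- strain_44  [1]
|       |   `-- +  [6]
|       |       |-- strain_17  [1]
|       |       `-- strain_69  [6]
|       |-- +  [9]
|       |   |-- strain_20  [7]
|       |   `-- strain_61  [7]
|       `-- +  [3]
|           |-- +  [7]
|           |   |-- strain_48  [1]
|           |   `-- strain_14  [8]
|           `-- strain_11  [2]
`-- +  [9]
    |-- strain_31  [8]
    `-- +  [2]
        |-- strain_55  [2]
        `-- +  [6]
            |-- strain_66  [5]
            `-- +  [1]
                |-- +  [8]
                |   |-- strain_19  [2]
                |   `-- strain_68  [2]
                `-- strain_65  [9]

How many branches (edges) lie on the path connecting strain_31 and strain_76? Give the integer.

8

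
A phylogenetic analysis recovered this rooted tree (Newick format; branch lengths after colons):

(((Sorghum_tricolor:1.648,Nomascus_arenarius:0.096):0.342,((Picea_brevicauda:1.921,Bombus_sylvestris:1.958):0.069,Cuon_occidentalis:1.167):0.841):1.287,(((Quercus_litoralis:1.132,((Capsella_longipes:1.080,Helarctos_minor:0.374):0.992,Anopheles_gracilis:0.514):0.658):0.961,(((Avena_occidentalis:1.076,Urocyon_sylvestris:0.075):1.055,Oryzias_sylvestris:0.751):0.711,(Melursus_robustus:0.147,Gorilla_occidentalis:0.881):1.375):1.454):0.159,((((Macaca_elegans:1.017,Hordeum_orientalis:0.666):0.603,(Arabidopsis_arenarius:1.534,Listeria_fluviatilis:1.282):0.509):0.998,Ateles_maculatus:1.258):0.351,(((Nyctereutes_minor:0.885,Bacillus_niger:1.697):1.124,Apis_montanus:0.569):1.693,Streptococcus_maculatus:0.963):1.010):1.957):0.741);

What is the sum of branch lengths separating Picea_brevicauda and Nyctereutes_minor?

The path runs Picea_brevicauda → … → MRCA → … → Nyctereutes_minor; the MRCA is the root of the tree.
Branch lengths along that path: 1.921 + 0.069 + 0.841 + 1.287 + 0.741 + 1.957 + 1.010 + 1.693 + 1.124 + 0.885 = 11.528.

11.528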